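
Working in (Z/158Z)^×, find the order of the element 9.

ord(9) | φ(158) = φ(2)·φ(79) = 1·78 = 78 = 2 · 3 · 13.
Divisors of 78: 1, 2, 3, 6, 13, 26, 39, 78.
Check 9^d mod 158 for each divisor in increasing order:
9^1 ≡ 9 (mod 158)
9^2 ≡ 81 (mod 158)
9^3 ≡ 97 (mod 158)
9^6 ≡ 87 (mod 158)
9^13 ≡ 23 (mod 158)
9^26 ≡ 55 (mod 158)
9^39 ≡ 1 (mod 158) ✓
Therefore the multiplicative order of 9 modulo 158 is 39.

39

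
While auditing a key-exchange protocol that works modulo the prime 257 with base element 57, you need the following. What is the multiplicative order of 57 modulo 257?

The order of 57 must divide φ(257) = 257 − 1 = 256 = 2^8.
Divisors of 256: 1, 2, 4, 8, 16, 32, 64, 128, 256.
Check 57^d mod 257 for each divisor in increasing order:
57^1 ≡ 57 (mod 257)
57^2 ≡ 165 (mod 257)
57^4 ≡ 240 (mod 257)
57^8 ≡ 32 (mod 257)
57^16 ≡ 253 (mod 257)
57^32 ≡ 16 (mod 257)
57^64 ≡ 256 (mod 257)
57^128 ≡ 1 (mod 257) ✓
The smallest such exponent is 128, so the order of 57 is 128.

128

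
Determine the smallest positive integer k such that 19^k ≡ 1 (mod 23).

22

The order of 19 must divide φ(23) = 23 − 1 = 22 = 2 · 11.
Divisors of 22: 1, 2, 11, 22.
Evaluate successive powers at the divisors of 22:
19^1 ≡ 19 (mod 23)
19^2 ≡ 16 (mod 23)
19^11 ≡ 22 (mod 23)
19^22 ≡ 1 (mod 23) ✓
The smallest such exponent is 22, so the order of 19 is 22.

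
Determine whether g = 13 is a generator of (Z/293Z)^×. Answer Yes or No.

Yes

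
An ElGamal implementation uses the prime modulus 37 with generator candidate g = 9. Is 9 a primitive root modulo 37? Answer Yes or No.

φ(37) = 37 − 1 = 36 = 2^2 · 3^2.
It suffices to check that the order of 9 is not a proper divisor of 36: compute 9^(36/q) for q ∈ {2, 3}.
9^18 ≡ 1 (mod 37)  [q = 2: ≡ 1 ✗]
9^12 ≡ 26 (mod 37)  [q = 3: ≢ 1 ✓]
The check at q = 2 fails, so 9 generates a proper subgroup.

No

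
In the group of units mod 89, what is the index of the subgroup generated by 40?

2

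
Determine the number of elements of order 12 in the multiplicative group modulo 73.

4

φ(73) = 73 − 1 = 72 = 2^3 · 3^2.
(Z/73Z)^× is cyclic (|G| = 72); a cyclic group of order m has exactly φ(d) elements of each order d | m, and none otherwise.
12 = 2^2 · 3 divides 72, and φ(12) = 4.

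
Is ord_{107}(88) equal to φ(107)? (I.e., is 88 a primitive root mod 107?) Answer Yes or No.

Yes

φ(107) = 107 − 1 = 106 = 2 · 53.
88 is a primitive root mod 107 iff 88^(φ(107)/q) ≢ 1 for every prime q | φ(107), i.e. q ∈ {2, 53}.
88^53 ≡ 106 (mod 107)  [q = 2: ≢ 1 ✓]
88^2 ≡ 40 (mod 107)  [q = 53: ≢ 1 ✓]
None equal 1, so ord_107(88) = 106: 88 is a primitive root.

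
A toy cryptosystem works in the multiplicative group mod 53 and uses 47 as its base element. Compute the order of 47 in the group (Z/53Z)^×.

ord(47) | φ(53) = 53 − 1 = 52 = 2^2 · 13.
Divisors of 52: 1, 2, 4, 13, 26, 52.
Compute 47^d (mod 53) for the divisors d until we hit 1:
47^1 ≡ 47 (mod 53)
47^2 ≡ 36 (mod 53)
47^4 ≡ 24 (mod 53)
47^13 ≡ 1 (mod 53) ✓
The smallest such exponent is 13, so the order of 47 is 13.

13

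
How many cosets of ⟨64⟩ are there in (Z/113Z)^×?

8

By Lagrange's theorem, ord_113(64) divides φ(113) = 113 − 1 = 112 = 2^4 · 7.
Divisors of 112: 1, 2, 4, 7, 8, 14, 16, 28, 56, 112.
Evaluate successive powers at the divisors of 112:
64^1 ≡ 64 (mod 113)
64^2 ≡ 28 (mod 113)
64^4 ≡ 106 (mod 113)
64^7 ≡ 112 (mod 113)
64^8 ≡ 49 (mod 113)
64^14 ≡ 1 (mod 113) ✓
Thus |⟨64⟩| = ord(64) = 14.
Index = |(Z/113Z)^×| / |⟨64⟩| = 112 / 14 = 8.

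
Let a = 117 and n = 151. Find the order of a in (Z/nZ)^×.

150

Since 117 ∈ (Z/151Z)^×, its order divides φ(151) = 151 − 1 = 150 = 2 · 3 · 5^2.
Divisors of 150: 1, 2, 3, 5, 6, 10, 15, 25, 30, 50, 75, 150.
Check 117^d mod 151 for each divisor in increasing order:
117^1 ≡ 117 (mod 151)
117^2 ≡ 99 (mod 151)
117^3 ≡ 107 (mod 151)
117^5 ≡ 23 (mod 151)
117^6 ≡ 124 (mod 151)
117^10 ≡ 76 (mod 151)
117^15 ≡ 87 (mod 151)
117^25 ≡ 119 (mod 151)
117^30 ≡ 19 (mod 151)
117^50 ≡ 118 (mod 151)
117^75 ≡ 150 (mod 151)
117^150 ≡ 1 (mod 151) ✓
So ord_151(117) = 150.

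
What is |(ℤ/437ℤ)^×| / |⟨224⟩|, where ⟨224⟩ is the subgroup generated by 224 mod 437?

By Lagrange's theorem, ord_437(224) divides φ(437) = φ(19·23) = (19−1)·(23−1) = 18·22 = 396 = 2^2 · 3^2 · 11.
Divisors of 396: 1, 2, 3, 4, 6, 9, 11, 12, 18, 22, 33, 36, 44, 66, 99, 132, 198, 396.
Check 224^d mod 437 for each divisor in increasing order:
224^1 ≡ 224 (mod 437)
224^2 ≡ 358 (mod 437)
224^3 ≡ 221 (mod 437)
224^4 ≡ 123 (mod 437)
224^6 ≡ 334 (mod 437)
224^9 ≡ 398 (mod 437)
224^11 ≡ 22 (mod 437)
224^12 ≡ 121 (mod 437)
224^18 ≡ 210 (mod 437)
224^22 ≡ 47 (mod 437)
224^33 ≡ 160 (mod 437)
224^36 ≡ 400 (mod 437)
224^44 ≡ 24 (mod 437)
224^66 ≡ 254 (mod 437)
224^99 ≡ 436 (mod 437)
224^132 ≡ 277 (mod 437)
224^198 ≡ 1 (mod 437) ✓
So ord_437(224) = 198, hence |⟨224⟩| = 198.
[(Z/437Z)^× : ⟨224⟩] = 396/198 = 2.

2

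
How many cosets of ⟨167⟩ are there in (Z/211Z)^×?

1

ord(167) | φ(211) = 211 − 1 = 210 = 2 · 3 · 5 · 7.
Divisors of 210: 1, 2, 3, 5, 6, 7, 10, 14, 15, 21, 30, 35, 42, 70, 105, 210.
Evaluate successive powers at the divisors of 210:
167^1 ≡ 167 (mod 211)
167^2 ≡ 37 (mod 211)
167^3 ≡ 60 (mod 211)
167^5 ≡ 110 (mod 211)
167^6 ≡ 13 (mod 211)
167^7 ≡ 61 (mod 211)
167^10 ≡ 73 (mod 211)
167^14 ≡ 134 (mod 211)
167^15 ≡ 12 (mod 211)
167^21 ≡ 156 (mod 211)
167^30 ≡ 144 (mod 211)
167^35 ≡ 15 (mod 211)
167^42 ≡ 71 (mod 211)
167^70 ≡ 14 (mod 211)
167^105 ≡ 210 (mod 211)
167^210 ≡ 1 (mod 211) ✓
The order of 167 is 210, so the subgroup it generates has 210 elements.
Index = |(Z/211Z)^×| / |⟨167⟩| = 210 / 210 = 1.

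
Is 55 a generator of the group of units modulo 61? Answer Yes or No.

Yes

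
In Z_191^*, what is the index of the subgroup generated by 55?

5

The order of 55 must divide φ(191) = 191 − 1 = 190 = 2 · 5 · 19.
Divisors of 190: 1, 2, 5, 10, 19, 38, 95, 190.
Check 55^d mod 191 for each divisor in increasing order:
55^1 ≡ 55
55^2 ≡ 160
55^5 ≡ 139
55^10 ≡ 30
55^19 ≡ 190
55^38 ≡ 1
Thus |⟨55⟩| = ord(55) = 38.
Index = |(Z/191Z)^×| / |⟨55⟩| = 190 / 38 = 5.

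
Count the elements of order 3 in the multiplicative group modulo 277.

2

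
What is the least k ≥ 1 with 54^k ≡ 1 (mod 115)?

The order of 54 must divide φ(115) = φ(5·23) = (5−1)·(23−1) = 4·22 = 88 = 2^3 · 11.
Divisors of 88: 1, 2, 4, 8, 11, 22, 44, 88.
Check 54^d mod 115 for each divisor in increasing order:
54^1 ≡ 54
54^2 ≡ 41
54^4 ≡ 71
54^8 ≡ 96
54^11 ≡ 24
54^22 ≡ 1
So ord_115(54) = 22.

22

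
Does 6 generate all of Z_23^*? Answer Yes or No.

φ(23) = 23 − 1 = 22 = 2 · 11.
6 is a primitive root mod 23 iff 6^(φ(23)/q) ≢ 1 for every prime q | φ(23), i.e. q ∈ {2, 11}.
6^11 ≡ 1 (mod 23)  [q = 2: ≡ 1 ✗]
6^2 ≡ 13 (mod 23)  [q = 11: ≢ 1 ✓]
Since 6^11 ≡ 1, the order of 6 divides 11 < 22, so 6 is not a primitive root.

No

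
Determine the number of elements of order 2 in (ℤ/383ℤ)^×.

φ(383) = 383 − 1 = 382 = 2 · 191.
In a cyclic group of order 382, there are φ(d) elements of order d for each divisor d of 382, and zero for non-divisors.
2 | 382, and φ(2) = 2 − 1 = 1.

1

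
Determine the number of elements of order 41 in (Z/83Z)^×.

40

φ(83) = 83 − 1 = 82 = 2 · 41.
Since (Z/83Z)^× is cyclic of order 82, the number of elements of order d is φ(d) when d | 82 and 0 otherwise.
41 | 82, and φ(41) = 41 − 1 = 40.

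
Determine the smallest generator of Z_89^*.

3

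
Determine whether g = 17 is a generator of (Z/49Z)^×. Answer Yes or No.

φ(49) = φ(7^2) = 7·(7−1) = 42 = 2 · 3 · 7.
Test 17^(42/q) mod 49 for each prime factor q of 42:
17^21 ≡ 48 (mod 49)  [q = 2: ≢ 1 ✓]
17^14 ≡ 30 (mod 49)  [q = 3: ≢ 1 ✓]
17^6 ≡ 22 (mod 49)  [q = 7: ≢ 1 ✓]
All checks pass, so 17 has order 42 and is a primitive root modulo 49.

Yes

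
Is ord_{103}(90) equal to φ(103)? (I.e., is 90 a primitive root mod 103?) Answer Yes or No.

No

φ(103) = 103 − 1 = 102 = 2 · 3 · 17.
90 is a primitive root mod 103 iff 90^(φ(103)/q) ≢ 1 for every prime q | φ(103), i.e. q ∈ {2, 3, 17}.
90^51 ≡ 102 (mod 103)  [q = 2: ≢ 1 ✓]
90^34 ≡ 1 (mod 103)  [q = 3: ≡ 1 ✗]
90^6 ≡ 23 (mod 103)  [q = 17: ≢ 1 ✓]
The check at q = 3 fails, so 90 generates a proper subgroup.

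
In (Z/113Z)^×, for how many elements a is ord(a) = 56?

φ(113) = 113 − 1 = 112 = 2^4 · 7.
In a cyclic group of order 112, there are φ(d) elements of order d for each divisor d of 112, and zero for non-divisors.
56 = 2^3 · 7 divides 112, and φ(56) = 24.

24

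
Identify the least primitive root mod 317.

2

φ(317) = 317 − 1 = 316 = 2^2 · 79.
Test candidates g = 2, 3, … against the prime factors q ∈ {2, 79} of φ(317): g is a generator iff g^(316/q) ≢ 1 for every such q.
g = 2: 2^158 ≡ 316; 2^4 ≡ 16 — none is 1, so 2 is a primitive root.
So 2 is the smallest generator of (Z/317Z)^×.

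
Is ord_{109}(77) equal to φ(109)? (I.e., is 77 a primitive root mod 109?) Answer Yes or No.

No

φ(109) = 109 − 1 = 108 = 2^2 · 3^3.
Test 77^(108/q) mod 109 for each prime factor q of 108:
77^54 ≡ 108 (mod 109)  [q = 2: ≢ 1 ✓]
77^36 ≡ 1 (mod 109)  [q = 3: ≡ 1 ✗]
Since 77^36 ≡ 1, the order of 77 divides 36 < 108, so 77 is not a primitive root.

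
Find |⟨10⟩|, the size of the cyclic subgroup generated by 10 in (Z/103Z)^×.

34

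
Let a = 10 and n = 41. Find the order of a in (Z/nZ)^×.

5

By Lagrange's theorem, ord_41(10) divides φ(41) = 41 − 1 = 40 = 2^3 · 5.
Divisors of 40: 1, 2, 4, 5, 8, 10, 20, 40.
Test each divisor d:
10^1 ≡ 10
10^2 ≡ 18
10^4 ≡ 37
10^5 ≡ 1
Therefore the multiplicative order of 10 modulo 41 is 5.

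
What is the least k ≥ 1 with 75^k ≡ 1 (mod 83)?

ord(75) | φ(83) = 83 − 1 = 82 = 2 · 41.
Divisors of 82: 1, 2, 41, 82.
Test each divisor d:
75^1 ≡ 75 (mod 83)
75^2 ≡ 64 (mod 83)
75^41 ≡ 1 (mod 83) ✓
Hence ord(75) = 41.

41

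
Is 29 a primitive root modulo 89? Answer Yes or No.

Yes

φ(89) = 89 − 1 = 88 = 2^3 · 11.
An element g generates (Z/89Z)^× iff g^(88/q) ≢ 1 (mod 89) for each prime q ∈ {2, 11}.
29^44 ≡ 88 (mod 89)  [q = 2: ≢ 1 ✓]
29^8 ≡ 4 (mod 89)  [q = 11: ≢ 1 ✓]
All checks pass, so 29 has order 88 and is a primitive root modulo 89.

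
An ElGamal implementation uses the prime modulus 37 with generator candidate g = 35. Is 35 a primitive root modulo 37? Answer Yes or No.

Yes

φ(37) = 37 − 1 = 36 = 2^2 · 3^2.
An element g generates (Z/37Z)^× iff g^(36/q) ≢ 1 (mod 37) for each prime q ∈ {2, 3}.
35^18 ≡ 36 (mod 37)  [q = 2: ≢ 1 ✓]
35^12 ≡ 26 (mod 37)  [q = 3: ≢ 1 ✓]
Every test exponent gives a nontrivial residue, hence 35 generates the full group.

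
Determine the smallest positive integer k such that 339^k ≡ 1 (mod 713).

Since 339 ∈ (Z/713Z)^×, its order divides φ(713) = φ(23·31) = (23−1)·(31−1) = 22·30 = 660 = 2^2 · 3 · 5 · 11.
Divisors of 660: 1, 2, 3, 4, 5, 6, 10, 11, 12, 15, 20, 22, 30, 33, 44, 55, 60, 66, 110, 132, 165, 220, 330, 660.
Test each divisor d:
339^1 ≡ 339 (mod 713)
339^2 ≡ 128 (mod 713)
339^3 ≡ 612 (mod 713)
339^4 ≡ 698 (mod 713)
339^5 ≡ 619 (mod 713)
339^6 ≡ 219 (mod 713)
339^10 ≡ 280 (mod 713)
339^11 ≡ 91 (mod 713)
339^12 ≡ 190 (mod 713)
339^15 ≡ 61 (mod 713)
339^20 ≡ 683 (mod 713)
339^22 ≡ 438 (mod 713)
339^30 ≡ 156 (mod 713)
339^33 ≡ 643 (mod 713)
339^44 ≡ 47 (mod 713)
339^55 ≡ 712 (mod 713)
339^60 ≡ 94 (mod 713)
339^66 ≡ 622 (mod 713)
339^110 ≡ 1 (mod 713) ✓
So ord_713(339) = 110.

110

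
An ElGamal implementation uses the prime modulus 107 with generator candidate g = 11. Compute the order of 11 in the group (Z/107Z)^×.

ord(11) | φ(107) = 107 − 1 = 106 = 2 · 53.
Divisors of 106: 1, 2, 53, 106.
Compute 11^d (mod 107) for the divisors d until we hit 1:
11^1 ≡ 11
11^2 ≡ 14
11^53 ≡ 1
Therefore the multiplicative order of 11 modulo 107 is 53.

53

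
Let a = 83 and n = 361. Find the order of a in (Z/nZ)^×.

Since 83 ∈ (Z/361Z)^×, its order divides φ(361) = φ(19^2) = 19·(19−1) = 342 = 2 · 3^2 · 19.
Divisors of 342: 1, 2, 3, 6, 9, 18, 19, 38, 57, 114, 171, 342.
Evaluate successive powers at the divisors of 342:
83^1 ≡ 83 (mod 361)
83^2 ≡ 30 (mod 361)
83^3 ≡ 324 (mod 361)
83^6 ≡ 286 (mod 361)
83^9 ≡ 248 (mod 361)
83^18 ≡ 134 (mod 361)
83^19 ≡ 292 (mod 361)
83^38 ≡ 68 (mod 361)
83^57 ≡ 1 (mod 361) ✓
Therefore the multiplicative order of 83 modulo 361 is 57.

57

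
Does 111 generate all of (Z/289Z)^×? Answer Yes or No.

φ(289) = φ(17^2) = 17·(17−1) = 272 = 2^4 · 17.
Test 111^(272/q) mod 289 for each prime factor q of 272:
111^136 ≡ 1 (mod 289)  [q = 2: ≡ 1 ✗]
111^16 ≡ 137 (mod 289)  [q = 17: ≢ 1 ✓]
111^136 ≡ 1 shows ord(111) | 136, strictly less than φ(289); not a primitive root.

No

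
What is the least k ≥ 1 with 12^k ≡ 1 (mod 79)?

Since 12 ∈ (Z/79Z)^×, its order divides φ(79) = 79 − 1 = 78 = 2 · 3 · 13.
Divisors of 78: 1, 2, 3, 6, 13, 26, 39, 78.
Evaluate successive powers at the divisors of 78:
12^1 ≡ 12 (mod 79)
12^2 ≡ 65 (mod 79)
12^3 ≡ 69 (mod 79)
12^6 ≡ 21 (mod 79)
12^13 ≡ 78 (mod 79)
12^26 ≡ 1 (mod 79) ✓
Therefore the multiplicative order of 12 modulo 79 is 26.

26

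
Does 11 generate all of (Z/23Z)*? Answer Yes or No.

Yes

φ(23) = 23 − 1 = 22 = 2 · 11.
11 is a primitive root mod 23 iff 11^(φ(23)/q) ≢ 1 for every prime q | φ(23), i.e. q ∈ {2, 11}.
11^11 ≡ 22 (mod 23)  [q = 2: ≢ 1 ✓]
11^2 ≡ 6 (mod 23)  [q = 11: ≢ 1 ✓]
None equal 1, so ord_23(11) = 22: 11 is a primitive root.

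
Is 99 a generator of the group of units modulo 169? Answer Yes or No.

φ(169) = φ(13^2) = 13·(13−1) = 156 = 2^2 · 3 · 13.
It suffices to check that the order of 99 is not a proper divisor of 156: compute 99^(156/q) for q ∈ {2, 3, 13}.
99^78 ≡ 168 (mod 169)  [q = 2: ≢ 1 ✓]
99^52 ≡ 1 (mod 169)  [q = 3: ≡ 1 ✗]
99^12 ≡ 1 (mod 169)  [q = 13: ≡ 1 ✗]
99^52 ≡ 1 shows ord(99) | 52, strictly less than φ(169); not a primitive root.

No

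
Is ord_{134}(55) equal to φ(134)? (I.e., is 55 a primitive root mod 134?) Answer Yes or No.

No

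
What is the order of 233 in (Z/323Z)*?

Since 233 ∈ (Z/323Z)^×, its order divides φ(323) = φ(17·19) = (17−1)·(19−1) = 16·18 = 288 = 2^5 · 3^2.
Divisors of 288: 1, 2, 3, 4, 6, 8, 9, 12, 16, 18, 24, 32, 36, 48, 72, 96, 144, 288.
Compute 233^d (mod 323) for the divisors d until we hit 1:
233^1 ≡ 233
233^2 ≡ 25
233^3 ≡ 11
233^4 ≡ 302
233^6 ≡ 121
233^8 ≡ 118
233^9 ≡ 39
233^12 ≡ 106
233^16 ≡ 35
233^18 ≡ 229
233^24 ≡ 254
233^32 ≡ 256
233^36 ≡ 115
233^48 ≡ 239
233^72 ≡ 305
233^96 ≡ 273
233^144 ≡ 1
Hence ord(233) = 144.

144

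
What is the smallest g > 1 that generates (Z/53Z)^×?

2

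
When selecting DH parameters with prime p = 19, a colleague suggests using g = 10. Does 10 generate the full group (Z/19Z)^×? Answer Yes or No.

Yes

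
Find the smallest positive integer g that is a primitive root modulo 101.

φ(101) = 101 − 1 = 100 = 2^2 · 5^2.
Test candidates g = 2, 3, … against the prime factors q ∈ {2, 5} of φ(101): g is a generator iff g^(100/q) ≢ 1 for every such q.
g = 2: 2^50 ≡ 100; 2^20 ≡ 95 — none is 1, so 2 is a primitive root.
So 2 is the smallest generator of (Z/101Z)^×.

2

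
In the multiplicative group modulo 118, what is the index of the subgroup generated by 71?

ord(71) | φ(118) = φ(2)·φ(59) = 1·58 = 58 = 2 · 29.
Divisors of 58: 1, 2, 29, 58.
Evaluate successive powers at the divisors of 58:
71^1 ≡ 71 (mod 118)
71^2 ≡ 85 (mod 118)
71^29 ≡ 1 (mod 118) ✓
The order of 71 is 29, so the subgroup it generates has 29 elements.
Index = |(Z/118Z)^×| / |⟨71⟩| = 58 / 29 = 2.

2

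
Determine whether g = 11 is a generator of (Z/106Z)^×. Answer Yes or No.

φ(106) = φ(2)·φ(53) = 1·52 = 52 = 2^2 · 13.
11 is a primitive root mod 106 iff 11^(φ(106)/q) ≢ 1 for every prime q | φ(106), i.e. q ∈ {2, 13}.
11^26 ≡ 1 (mod 106)  [q = 2: ≡ 1 ✗]
11^4 ≡ 13 (mod 106)  [q = 13: ≢ 1 ✓]
The check at q = 2 fails, so 11 generates a proper subgroup.

No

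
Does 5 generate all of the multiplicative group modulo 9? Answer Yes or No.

Yes

φ(9) = φ(3^2) = 3·(3−1) = 6 = 2 · 3.
An element g generates (Z/9Z)^× iff g^(6/q) ≢ 1 (mod 9) for each prime q ∈ {2, 3}.
5^3 ≡ 8 (mod 9)  [q = 2: ≢ 1 ✓]
5^2 ≡ 7 (mod 9)  [q = 3: ≢ 1 ✓]
All checks pass, so 5 has order 6 and is a primitive root modulo 9.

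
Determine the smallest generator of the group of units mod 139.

φ(139) = 139 − 1 = 138 = 2 · 3 · 23.
g is a primitive root iff g^(138/q) ≢ 1 (mod 139) for each prime q ∈ {2, 3, 23}.
g = 2: 2^69 ≡ 138; 2^46 ≡ 96; 2^6 ≡ 64 — none is 1, so 2 is a primitive root.
Hence the least primitive root of 139 is 2.

2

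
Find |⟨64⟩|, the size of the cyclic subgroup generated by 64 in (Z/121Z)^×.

Since 64 ∈ (Z/121Z)^×, its order divides φ(121) = φ(11^2) = 11·(11−1) = 110 = 2 · 5 · 11.
Divisors of 110: 1, 2, 5, 10, 11, 22, 55, 110.
Evaluate successive powers at the divisors of 110:
64^1 ≡ 64 (mod 121)
64^2 ≡ 103 (mod 121)
64^5 ≡ 45 (mod 121)
64^10 ≡ 89 (mod 121)
64^11 ≡ 9 (mod 121)
64^22 ≡ 81 (mod 121)
64^55 ≡ 1 (mod 121) ✓
So ord_121(64) = 55.

55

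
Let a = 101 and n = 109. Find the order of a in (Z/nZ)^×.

By Lagrange's theorem, ord_109(101) divides φ(109) = 109 − 1 = 108 = 2^2 · 3^3.
Divisors of 108: 1, 2, 3, 4, 6, 9, 12, 18, 27, 36, 54, 108.
Check 101^d mod 109 for each divisor in increasing order:
101^1 ≡ 101 (mod 109)
101^2 ≡ 64 (mod 109)
101^3 ≡ 33 (mod 109)
101^4 ≡ 63 (mod 109)
101^6 ≡ 108 (mod 109)
101^9 ≡ 76 (mod 109)
101^12 ≡ 1 (mod 109) ✓
Therefore the multiplicative order of 101 modulo 109 is 12.

12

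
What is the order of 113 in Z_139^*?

69

By Lagrange's theorem, ord_139(113) divides φ(139) = 139 − 1 = 138 = 2 · 3 · 23.
Divisors of 138: 1, 2, 3, 6, 23, 46, 69, 138.
Compute 113^d (mod 139) for the divisors d until we hit 1:
113^1 ≡ 113 (mod 139)
113^2 ≡ 120 (mod 139)
113^3 ≡ 77 (mod 139)
113^6 ≡ 91 (mod 139)
113^23 ≡ 96 (mod 139)
113^46 ≡ 42 (mod 139)
113^69 ≡ 1 (mod 139) ✓
The smallest such exponent is 69, so the order of 113 is 69.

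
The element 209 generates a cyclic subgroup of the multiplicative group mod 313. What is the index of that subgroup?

8

ord(209) | φ(313) = 313 − 1 = 312 = 2^3 · 3 · 13.
Divisors of 312: 1, 2, 3, 4, 6, 8, 12, 13, 24, 26, 39, 52, 78, 104, 156, 312.
Check 209^d mod 313 for each divisor in increasing order:
209^1 ≡ 209 (mod 313)
209^2 ≡ 174 (mod 313)
209^3 ≡ 58 (mod 313)
209^4 ≡ 228 (mod 313)
209^6 ≡ 234 (mod 313)
209^8 ≡ 26 (mod 313)
209^12 ≡ 294 (mod 313)
209^13 ≡ 98 (mod 313)
209^24 ≡ 48 (mod 313)
209^26 ≡ 214 (mod 313)
209^39 ≡ 1 (mod 313) ✓
The order of 209 is 39, so the subgroup it generates has 39 elements.
[(Z/313Z)^× : ⟨209⟩] = 312/39 = 8.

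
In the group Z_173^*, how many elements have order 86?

φ(173) = 173 − 1 = 172 = 2^2 · 43.
(Z/173Z)^× is cyclic (|G| = 172); a cyclic group of order m has exactly φ(d) elements of each order d | m, and none otherwise.
86 = 2 · 43 divides 172, and φ(86) = 42.

42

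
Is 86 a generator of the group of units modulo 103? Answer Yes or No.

φ(103) = 103 − 1 = 102 = 2 · 3 · 17.
Test 86^(102/q) mod 103 for each prime factor q of 102:
86^51 ≡ 102 (mod 103)  [q = 2: ≢ 1 ✓]
86^34 ≡ 56 (mod 103)  [q = 3: ≢ 1 ✓]
86^6 ≡ 34 (mod 103)  [q = 17: ≢ 1 ✓]
Every test exponent gives a nontrivial residue, hence 86 generates the full group.

Yes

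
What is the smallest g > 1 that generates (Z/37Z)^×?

2

φ(37) = 37 − 1 = 36 = 2^2 · 3^2.
g is a primitive root iff g^(36/q) ≢ 1 (mod 37) for each prime q ∈ {2, 3}.
g = 2: 2^18 ≡ 36; 2^12 ≡ 26 — none is 1, so 2 is a primitive root.
So 2 is the smallest generator of (Z/37Z)^×.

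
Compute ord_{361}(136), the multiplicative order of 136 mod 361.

342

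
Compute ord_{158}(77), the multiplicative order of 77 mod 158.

78

By Lagrange's theorem, ord_158(77) divides φ(158) = φ(2)·φ(79) = 1·78 = 78 = 2 · 3 · 13.
Divisors of 78: 1, 2, 3, 6, 13, 26, 39, 78.
Compute 77^d (mod 158) for the divisors d until we hit 1:
77^1 ≡ 77
77^2 ≡ 83
77^3 ≡ 71
77^6 ≡ 143
77^13 ≡ 103
77^26 ≡ 23
77^39 ≡ 157
77^78 ≡ 1
Therefore the multiplicative order of 77 modulo 158 is 78.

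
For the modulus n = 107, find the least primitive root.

2

φ(107) = 107 − 1 = 106 = 2 · 53.
g is a primitive root iff g^(106/q) ≢ 1 (mod 107) for each prime q ∈ {2, 53}.
g = 2: 2^53 ≡ 106; 2^2 ≡ 4 — none is 1, so 2 is a primitive root.
The smallest primitive root modulo 107 is 2.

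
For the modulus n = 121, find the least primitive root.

φ(121) = φ(11^2) = 11·(11−1) = 110 = 2 · 5 · 11.
Test candidates g = 2, 3, … against the prime factors q ∈ {2, 5, 11} of φ(121): g is a generator iff g^(110/q) ≢ 1 for every such q.
g = 2: 2^55 ≡ 120; 2^22 ≡ 81; 2^10 ≡ 56 — none is 1, so 2 is a primitive root.
Hence the least primitive root of 121 is 2.

2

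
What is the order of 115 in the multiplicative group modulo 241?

Since 115 ∈ (Z/241Z)^×, its order divides φ(241) = 241 − 1 = 240 = 2^4 · 3 · 5.
Divisors of 240: 1, 2, 3, 4, 5, 6, 8, 10, 12, 15, 16, 20, 24, 30, 40, 48, 60, 80, 120, 240.
Check 115^d mod 241 for each divisor in increasing order:
115^1 ≡ 115
115^2 ≡ 211
115^3 ≡ 165
115^4 ≡ 177
115^5 ≡ 111
115^6 ≡ 233
115^8 ≡ 240
115^10 ≡ 30
115^12 ≡ 64
115^15 ≡ 197
115^16 ≡ 1
Therefore the multiplicative order of 115 modulo 241 is 16.

16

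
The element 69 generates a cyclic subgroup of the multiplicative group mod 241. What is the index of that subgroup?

1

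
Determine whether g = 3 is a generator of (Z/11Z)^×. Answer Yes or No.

φ(11) = 11 − 1 = 10 = 2 · 5.
3 is a primitive root mod 11 iff 3^(φ(11)/q) ≢ 1 for every prime q | φ(11), i.e. q ∈ {2, 5}.
3^5 ≡ 1 (mod 11)  [q = 2: ≡ 1 ✗]
3^2 ≡ 9 (mod 11)  [q = 5: ≢ 1 ✓]
The check at q = 2 fails, so 3 generates a proper subgroup.

No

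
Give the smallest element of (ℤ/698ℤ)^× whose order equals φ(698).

7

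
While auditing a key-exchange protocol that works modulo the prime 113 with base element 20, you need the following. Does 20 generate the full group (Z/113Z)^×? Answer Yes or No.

Yes

φ(113) = 113 − 1 = 112 = 2^4 · 7.
It suffices to check that the order of 20 is not a proper divisor of 112: compute 20^(112/q) for q ∈ {2, 7}.
20^56 ≡ 112 (mod 113)  [q = 2: ≢ 1 ✓]
20^16 ≡ 28 (mod 113)  [q = 7: ≢ 1 ✓]
None equal 1, so ord_113(20) = 112: 20 is a primitive root.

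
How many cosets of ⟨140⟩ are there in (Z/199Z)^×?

The order of 140 must divide φ(199) = 199 − 1 = 198 = 2 · 3^2 · 11.
Divisors of 198: 1, 2, 3, 6, 9, 11, 18, 22, 33, 66, 99, 198.
Compute 140^d (mod 199) for the divisors d until we hit 1:
140^1 ≡ 140 (mod 199)
140^2 ≡ 98 (mod 199)
140^3 ≡ 188 (mod 199)
140^6 ≡ 121 (mod 199)
140^9 ≡ 62 (mod 199)
140^11 ≡ 106 (mod 199)
140^18 ≡ 63 (mod 199)
140^22 ≡ 92 (mod 199)
140^33 ≡ 1 (mod 199) ✓
So ord_199(140) = 33, hence |⟨140⟩| = 33.
The index is φ(199) / ord(140) = 198 / 33 = 6.

6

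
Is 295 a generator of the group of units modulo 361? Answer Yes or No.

φ(361) = φ(19^2) = 19·(19−1) = 342 = 2 · 3^2 · 19.
295 is a primitive root mod 361 iff 295^(φ(361)/q) ≢ 1 for every prime q | φ(361), i.e. q ∈ {2, 3, 19}.
295^171 ≡ 360 (mod 361)  [q = 2: ≢ 1 ✓]
295^114 ≡ 68 (mod 361)  [q = 3: ≢ 1 ✓]
295^18 ≡ 77 (mod 361)  [q = 19: ≢ 1 ✓]
All checks pass, so 295 has order 342 and is a primitive root modulo 361.

Yes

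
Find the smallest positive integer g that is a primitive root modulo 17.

3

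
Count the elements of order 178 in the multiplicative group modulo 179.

88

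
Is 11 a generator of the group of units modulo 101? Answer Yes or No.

Yes

φ(101) = 101 − 1 = 100 = 2^2 · 5^2.
It suffices to check that the order of 11 is not a proper divisor of 100: compute 11^(100/q) for q ∈ {2, 5}.
11^50 ≡ 100 (mod 101)  [q = 2: ≢ 1 ✓]
11^20 ≡ 87 (mod 101)  [q = 5: ≢ 1 ✓]
Every test exponent gives a nontrivial residue, hence 11 generates the full group.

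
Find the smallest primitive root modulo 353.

3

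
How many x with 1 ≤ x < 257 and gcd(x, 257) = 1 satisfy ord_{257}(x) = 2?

1

φ(257) = 257 − 1 = 256 = 2^8.
In a cyclic group of order 256, there are φ(d) elements of order d for each divisor d of 256, and zero for non-divisors.
2 | 256, and φ(2) = 2 − 1 = 1.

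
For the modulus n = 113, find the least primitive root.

φ(113) = 113 − 1 = 112 = 2^4 · 7.
g is a primitive root iff g^(112/q) ≢ 1 (mod 113) for each prime q ∈ {2, 7}.
g = 2: 2^56 ≡ 1 — hits 1, so not a primitive root.
g = 3: 3^56 ≡ 112; 3^16 ≡ 49 — none is 1, so 3 is a primitive root.
So 3 is the smallest generator of (Z/113Z)^×.

3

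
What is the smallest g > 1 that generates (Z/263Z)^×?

φ(263) = 263 − 1 = 262 = 2 · 131.
Test candidates g = 2, 3, … against the prime factors q ∈ {2, 131} of φ(263): g is a generator iff g^(262/q) ≢ 1 for every such q.
g = 2: 2^131 ≡ 1 — hits 1, so not a primitive root.
g = 3: 3^131 ≡ 1 — hits 1, so not a primitive root.
g = 4: 4^131 ≡ 1 — hits 1, so not a primitive root.
g = 5: 5^131 ≡ 262; 5^2 ≡ 25 — none is 1, so 5 is a primitive root.
Hence the least primitive root of 263 is 5.

5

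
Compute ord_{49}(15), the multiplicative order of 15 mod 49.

7

By Lagrange's theorem, ord_49(15) divides φ(49) = φ(7^2) = 7·(7−1) = 42 = 2 · 3 · 7.
Divisors of 42: 1, 2, 3, 6, 7, 14, 21, 42.
Test each divisor d:
15^1 ≡ 15 (mod 49)
15^2 ≡ 29 (mod 49)
15^3 ≡ 43 (mod 49)
15^6 ≡ 36 (mod 49)
15^7 ≡ 1 (mod 49) ✓
So ord_49(15) = 7.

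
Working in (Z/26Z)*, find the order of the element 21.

4

Since 21 ∈ (Z/26Z)^×, its order divides φ(26) = φ(2)·φ(13) = 1·12 = 12 = 2^2 · 3.
Divisors of 12: 1, 2, 3, 4, 6, 12.
Test each divisor d:
21^1 ≡ 21 (mod 26)
21^2 ≡ 25 (mod 26)
21^3 ≡ 5 (mod 26)
21^4 ≡ 1 (mod 26) ✓
So ord_26(21) = 4.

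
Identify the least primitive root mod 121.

2

φ(121) = φ(11^2) = 11·(11−1) = 110 = 2 · 5 · 11.
g is a primitive root iff g^(110/q) ≢ 1 (mod 121) for each prime q ∈ {2, 5, 11}.
g = 2: 2^55 ≡ 120; 2^22 ≡ 81; 2^10 ≡ 56 — none is 1, so 2 is a primitive root.
So 2 is the smallest generator of (Z/121Z)^×.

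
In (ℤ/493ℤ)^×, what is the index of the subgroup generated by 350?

Since 350 ∈ (Z/493Z)^×, its order divides φ(493) = φ(17·29) = (17−1)·(29−1) = 16·28 = 448 = 2^6 · 7.
Divisors of 448: 1, 2, 4, 7, 8, 14, 16, 28, 32, 56, 64, 112, 224, 448.
Check 350^d mod 493 for each divisor in increasing order:
350^1 ≡ 350 (mod 493)
350^2 ≡ 236 (mod 493)
350^4 ≡ 480 (mod 493)
350^7 ≡ 447 (mod 493)
350^8 ≡ 169 (mod 493)
350^14 ≡ 144 (mod 493)
350^16 ≡ 460 (mod 493)
350^28 ≡ 30 (mod 493)
350^32 ≡ 103 (mod 493)
350^56 ≡ 407 (mod 493)
350^64 ≡ 256 (mod 493)
350^112 ≡ 1 (mod 493) ✓
The order of 350 is 112, so the subgroup it generates has 112 elements.
The index is φ(493) / ord(350) = 448 / 112 = 4.

4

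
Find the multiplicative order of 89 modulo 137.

136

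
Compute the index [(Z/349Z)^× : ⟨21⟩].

Since 21 ∈ (Z/349Z)^×, its order divides φ(349) = 349 − 1 = 348 = 2^2 · 3 · 29.
Divisors of 348: 1, 2, 3, 4, 6, 12, 29, 58, 87, 116, 174, 348.
Check 21^d mod 349 for each divisor in increasing order:
21^1 ≡ 21 (mod 349)
21^2 ≡ 92 (mod 349)
21^3 ≡ 187 (mod 349)
21^4 ≡ 88 (mod 349)
21^6 ≡ 69 (mod 349)
21^12 ≡ 224 (mod 349)
21^29 ≡ 136 (mod 349)
21^58 ≡ 348 (mod 349)
21^87 ≡ 213 (mod 349)
21^116 ≡ 1 (mod 349) ✓
So ord_349(21) = 116, hence |⟨21⟩| = 116.
The index is φ(349) / ord(21) = 348 / 116 = 3.

3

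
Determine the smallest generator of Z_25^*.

2

φ(25) = φ(5^2) = 5·(5−1) = 20 = 2^2 · 5.
Test candidates g = 2, 3, … against the prime factors q ∈ {2, 5} of φ(25): g is a generator iff g^(20/q) ≢ 1 for every such q.
g = 2: 2^10 ≡ 24; 2^4 ≡ 16 — none is 1, so 2 is a primitive root.
The smallest primitive root modulo 25 is 2.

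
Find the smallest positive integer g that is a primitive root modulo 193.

φ(193) = 193 − 1 = 192 = 2^6 · 3.
g is a primitive root iff g^(192/q) ≢ 1 (mod 193) for each prime q ∈ {2, 3}.
g = 2: 2^96 ≡ 1 — hits 1, so not a primitive root.
g = 3: 3^96 ≡ 1 — hits 1, so not a primitive root.
g = 4: 4^96 ≡ 1 — hits 1, so not a primitive root.
g = 5: 5^96 ≡ 192; 5^64 ≡ 84 — none is 1, so 5 is a primitive root.
Hence the least primitive root of 193 is 5.

5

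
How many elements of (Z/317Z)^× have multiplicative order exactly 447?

0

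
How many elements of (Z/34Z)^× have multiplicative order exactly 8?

4

φ(34) = φ(2)·φ(17) = 1·16 = 16 = 2^4.
In a cyclic group of order 16, there are φ(d) elements of order d for each divisor d of 16, and zero for non-divisors.
8 = 2^3 divides 16, and φ(8) = 4.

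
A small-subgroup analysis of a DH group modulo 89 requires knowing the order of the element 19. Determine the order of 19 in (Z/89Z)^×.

88

The order of 19 must divide φ(89) = 89 − 1 = 88 = 2^3 · 11.
Divisors of 88: 1, 2, 4, 8, 11, 22, 44, 88.
Test each divisor d:
19^1 ≡ 19 (mod 89)
19^2 ≡ 5 (mod 89)
19^4 ≡ 25 (mod 89)
19^8 ≡ 2 (mod 89)
19^11 ≡ 12 (mod 89)
19^22 ≡ 55 (mod 89)
19^44 ≡ 88 (mod 89)
19^88 ≡ 1 (mod 89) ✓
The smallest such exponent is 88, so the order of 19 is 88.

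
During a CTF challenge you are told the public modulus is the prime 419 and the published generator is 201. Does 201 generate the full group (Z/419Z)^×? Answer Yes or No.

φ(419) = 419 − 1 = 418 = 2 · 11 · 19.
Test 201^(418/q) mod 419 for each prime factor q of 418:
201^209 ≡ 418 (mod 419)  [q = 2: ≢ 1 ✓]
201^38 ≡ 59 (mod 419)  [q = 11: ≢ 1 ✓]
201^22 ≡ 329 (mod 419)  [q = 19: ≢ 1 ✓]
All checks pass, so 201 has order 418 and is a primitive root modulo 419.

Yes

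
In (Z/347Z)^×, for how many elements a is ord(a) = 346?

172

φ(347) = 347 − 1 = 346 = 2 · 173.
(Z/347Z)^× is cyclic (|G| = 346); a cyclic group of order m has exactly φ(d) elements of each order d | m, and none otherwise.
346 = 2 · 173 divides 346, and φ(346) = 172.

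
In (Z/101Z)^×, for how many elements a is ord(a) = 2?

φ(101) = 101 − 1 = 100 = 2^2 · 5^2.
(Z/101Z)^× is cyclic (|G| = 100); a cyclic group of order m has exactly φ(d) elements of each order d | m, and none otherwise.
2 | 100, and φ(2) = 2 − 1 = 1.

1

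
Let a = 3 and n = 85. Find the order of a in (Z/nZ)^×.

16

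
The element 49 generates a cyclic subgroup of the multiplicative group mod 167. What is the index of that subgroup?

2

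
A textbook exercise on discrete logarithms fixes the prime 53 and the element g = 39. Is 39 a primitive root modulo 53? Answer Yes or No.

Yes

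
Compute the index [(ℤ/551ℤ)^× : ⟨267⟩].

The order of 267 must divide φ(551) = φ(19·29) = (19−1)·(29−1) = 18·28 = 504 = 2^3 · 3^2 · 7.
Divisors of 504: 1, 2, 3, 4, 6, 7, 8, 9, 12, 14, 18, 21, 24, 28, 36, 42, 56, 63, 72, 84, 126, 168, 252, 504.
Evaluate successive powers at the divisors of 504:
267^1 ≡ 267 (mod 551)
267^2 ≡ 210 (mod 551)
267^3 ≡ 419 (mod 551)
267^4 ≡ 20 (mod 551)
267^6 ≡ 343 (mod 551)
267^7 ≡ 115 (mod 551)
267^8 ≡ 400 (mod 551)
267^9 ≡ 457 (mod 551)
267^12 ≡ 286 (mod 551)
267^14 ≡ 1 (mod 551) ✓
Thus |⟨267⟩| = ord(267) = 14.
The index is φ(551) / ord(267) = 504 / 14 = 36.

36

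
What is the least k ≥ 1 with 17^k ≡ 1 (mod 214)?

Since 17 ∈ (Z/214Z)^×, its order divides φ(214) = φ(2)·φ(107) = 1·106 = 106 = 2 · 53.
Divisors of 106: 1, 2, 53, 106.
Compute 17^d (mod 214) for the divisors d until we hit 1:
17^1 ≡ 17
17^2 ≡ 75
17^53 ≡ 213
17^106 ≡ 1
Therefore the multiplicative order of 17 modulo 214 is 106.

106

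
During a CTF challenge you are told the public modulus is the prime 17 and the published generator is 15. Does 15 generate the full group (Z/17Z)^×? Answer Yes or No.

φ(17) = 17 − 1 = 16 = 2^4.
An element g generates (Z/17Z)^× iff g^(16/q) ≢ 1 (mod 17) for each prime q ∈ {2}.
15^8 ≡ 1 (mod 17)  [q = 2: ≡ 1 ✗]
15^8 ≡ 1 shows ord(15) | 8, strictly less than φ(17); not a primitive root.

No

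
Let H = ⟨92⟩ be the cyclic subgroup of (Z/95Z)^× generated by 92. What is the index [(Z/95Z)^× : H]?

Since 92 ∈ (Z/95Z)^×, its order divides φ(95) = φ(5·19) = (5−1)·(19−1) = 4·18 = 72 = 2^3 · 3^2.
Divisors of 72: 1, 2, 3, 4, 6, 8, 9, 12, 18, 24, 36, 72.
Compute 92^d (mod 95) for the divisors d until we hit 1:
92^1 ≡ 92
92^2 ≡ 9
92^3 ≡ 68
92^4 ≡ 81
92^6 ≡ 64
92^8 ≡ 6
92^9 ≡ 77
92^12 ≡ 11
92^18 ≡ 39
92^24 ≡ 26
92^36 ≡ 1
So ord_95(92) = 36, hence |⟨92⟩| = 36.
[(Z/95Z)^× : ⟨92⟩] = 72/36 = 2.

2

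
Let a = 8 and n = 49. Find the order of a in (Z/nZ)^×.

Since 8 ∈ (Z/49Z)^×, its order divides φ(49) = φ(7^2) = 7·(7−1) = 42 = 2 · 3 · 7.
Divisors of 42: 1, 2, 3, 6, 7, 14, 21, 42.
Check 8^d mod 49 for each divisor in increasing order:
8^1 ≡ 8 (mod 49)
8^2 ≡ 15 (mod 49)
8^3 ≡ 22 (mod 49)
8^6 ≡ 43 (mod 49)
8^7 ≡ 1 (mod 49) ✓
Therefore the multiplicative order of 8 modulo 49 is 7.

7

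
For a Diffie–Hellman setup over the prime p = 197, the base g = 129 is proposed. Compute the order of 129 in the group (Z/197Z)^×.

Since 129 ∈ (Z/197Z)^×, its order divides φ(197) = 197 − 1 = 196 = 2^2 · 7^2.
Divisors of 196: 1, 2, 4, 7, 14, 28, 49, 98, 196.
Check 129^d mod 197 for each divisor in increasing order:
129^1 ≡ 129 (mod 197)
129^2 ≡ 93 (mod 197)
129^4 ≡ 178 (mod 197)
129^7 ≡ 183 (mod 197)
129^14 ≡ 196 (mod 197)
129^28 ≡ 1 (mod 197) ✓
Hence ord(129) = 28.

28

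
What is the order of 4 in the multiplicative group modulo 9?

The order of 4 must divide φ(9) = φ(3^2) = 3·(3−1) = 6 = 2 · 3.
Divisors of 6: 1, 2, 3, 6.
Compute 4^d (mod 9) for the divisors d until we hit 1:
4^1 ≡ 4 (mod 9)
4^2 ≡ 7 (mod 9)
4^3 ≡ 1 (mod 9) ✓
The smallest such exponent is 3, so the order of 4 is 3.

3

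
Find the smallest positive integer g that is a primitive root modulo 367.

6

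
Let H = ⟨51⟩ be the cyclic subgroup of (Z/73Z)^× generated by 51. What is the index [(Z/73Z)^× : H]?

ord(51) | φ(73) = 73 − 1 = 72 = 2^3 · 3^2.
Divisors of 72: 1, 2, 3, 4, 6, 8, 9, 12, 18, 24, 36, 72.
Evaluate successive powers at the divisors of 72:
51^1 ≡ 51 (mod 73)
51^2 ≡ 46 (mod 73)
51^3 ≡ 10 (mod 73)
51^4 ≡ 72 (mod 73)
51^6 ≡ 27 (mod 73)
51^8 ≡ 1 (mod 73) ✓
So ord_73(51) = 8, hence |⟨51⟩| = 8.
Index = |(Z/73Z)^×| / |⟨51⟩| = 72 / 8 = 9.

9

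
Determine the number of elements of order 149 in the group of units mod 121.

φ(121) = φ(11^2) = 11·(11−1) = 110 = 2 · 5 · 11.
Since (Z/121Z)^× is cyclic of order 110, the number of elements of order d is φ(d) when d | 110 and 0 otherwise.
149 does not divide 110, so no element of (Z/121Z)^× has order 149.

0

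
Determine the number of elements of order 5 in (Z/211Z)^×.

4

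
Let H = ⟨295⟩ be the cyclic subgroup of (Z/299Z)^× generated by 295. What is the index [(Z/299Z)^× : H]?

4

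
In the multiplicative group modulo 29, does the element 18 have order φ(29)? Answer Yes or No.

φ(29) = 29 − 1 = 28 = 2^2 · 7.
Test 18^(28/q) mod 29 for each prime factor q of 28:
18^14 ≡ 28 (mod 29)  [q = 2: ≢ 1 ✓]
18^4 ≡ 25 (mod 29)  [q = 7: ≢ 1 ✓]
None equal 1, so ord_29(18) = 28: 18 is a primitive root.

Yes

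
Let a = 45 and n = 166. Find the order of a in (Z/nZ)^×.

82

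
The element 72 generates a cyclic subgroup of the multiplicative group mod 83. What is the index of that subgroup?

1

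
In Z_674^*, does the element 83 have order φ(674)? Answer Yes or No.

Yes

φ(674) = φ(2)·φ(337) = 1·336 = 336 = 2^4 · 3 · 7.
It suffices to check that the order of 83 is not a proper divisor of 336: compute 83^(336/q) for q ∈ {2, 3, 7}.
83^168 ≡ 673 (mod 674)  [q = 2: ≢ 1 ✓]
83^112 ≡ 465 (mod 674)  [q = 3: ≢ 1 ✓]
83^48 ≡ 389 (mod 674)  [q = 7: ≢ 1 ✓]
Every test exponent gives a nontrivial residue, hence 83 generates the full group.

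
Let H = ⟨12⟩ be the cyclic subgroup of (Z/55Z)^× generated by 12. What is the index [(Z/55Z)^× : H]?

10

By Lagrange's theorem, ord_55(12) divides φ(55) = φ(5·11) = (5−1)·(11−1) = 4·10 = 40 = 2^3 · 5.
Divisors of 40: 1, 2, 4, 5, 8, 10, 20, 40.
Compute 12^d (mod 55) for the divisors d until we hit 1:
12^1 ≡ 12 (mod 55)
12^2 ≡ 34 (mod 55)
12^4 ≡ 1 (mod 55) ✓
The order of 12 is 4, so the subgroup it generates has 4 elements.
Index = |(Z/55Z)^×| / |⟨12⟩| = 40 / 4 = 10.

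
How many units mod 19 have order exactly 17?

0

φ(19) = 19 − 1 = 18 = 2 · 3^2.
In a cyclic group of order 18, there are φ(d) elements of order d for each divisor d of 18, and zero for non-divisors.
17 does not divide 18, so no element of (Z/19Z)^× has order 17.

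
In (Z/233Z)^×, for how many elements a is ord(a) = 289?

φ(233) = 233 − 1 = 232 = 2^3 · 29.
(Z/233Z)^× is cyclic (|G| = 232); a cyclic group of order m has exactly φ(d) elements of each order d | m, and none otherwise.
Since 289 ∤ 232, the count is 0.

0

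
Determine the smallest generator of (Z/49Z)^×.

φ(49) = φ(7^2) = 7·(7−1) = 42 = 2 · 3 · 7.
g is a primitive root iff g^(42/q) ≢ 1 (mod 49) for each prime q ∈ {2, 3, 7}.
g = 2: 2^21 ≡ 1 — hits 1, so not a primitive root.
g = 3: 3^21 ≡ 48; 3^14 ≡ 30; 3^6 ≡ 43 — none is 1, so 3 is a primitive root.
The smallest primitive root modulo 49 is 3.

3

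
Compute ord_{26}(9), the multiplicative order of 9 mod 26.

3

ord(9) | φ(26) = φ(2)·φ(13) = 1·12 = 12 = 2^2 · 3.
Divisors of 12: 1, 2, 3, 4, 6, 12.
Evaluate successive powers at the divisors of 12:
9^1 ≡ 9 (mod 26)
9^2 ≡ 3 (mod 26)
9^3 ≡ 1 (mod 26) ✓
Hence ord(9) = 3.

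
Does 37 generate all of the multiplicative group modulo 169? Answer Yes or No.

φ(169) = φ(13^2) = 13·(13−1) = 156 = 2^2 · 3 · 13.
37 is a primitive root mod 169 iff 37^(φ(169)/q) ≢ 1 for every prime q | φ(169), i.e. q ∈ {2, 3, 13}.
37^78 ≡ 168 (mod 169)  [q = 2: ≢ 1 ✓]
37^52 ≡ 146 (mod 169)  [q = 3: ≢ 1 ✓]
37^12 ≡ 144 (mod 169)  [q = 13: ≢ 1 ✓]
All checks pass, so 37 has order 156 and is a primitive root modulo 169.

Yes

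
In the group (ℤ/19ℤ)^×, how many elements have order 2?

φ(19) = 19 − 1 = 18 = 2 · 3^2.
Since (Z/19Z)^× is cyclic of order 18, the number of elements of order d is φ(d) when d | 18 and 0 otherwise.
2 | 18, and φ(2) = 2 − 1 = 1.

1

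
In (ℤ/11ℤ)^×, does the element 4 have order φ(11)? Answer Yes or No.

No

φ(11) = 11 − 1 = 10 = 2 · 5.
4 is a primitive root mod 11 iff 4^(φ(11)/q) ≢ 1 for every prime q | φ(11), i.e. q ∈ {2, 5}.
4^5 ≡ 1 (mod 11)  [q = 2: ≡ 1 ✗]
4^2 ≡ 5 (mod 11)  [q = 5: ≢ 1 ✓]
4^5 ≡ 1 shows ord(4) | 5, strictly less than φ(11); not a primitive root.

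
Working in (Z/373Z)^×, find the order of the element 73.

93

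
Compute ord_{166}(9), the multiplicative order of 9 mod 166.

Since 9 ∈ (Z/166Z)^×, its order divides φ(166) = φ(2)·φ(83) = 1·82 = 82 = 2 · 41.
Divisors of 82: 1, 2, 41, 82.
Compute 9^d (mod 166) for the divisors d until we hit 1:
9^1 ≡ 9 (mod 166)
9^2 ≡ 81 (mod 166)
9^41 ≡ 1 (mod 166) ✓
The smallest such exponent is 41, so the order of 9 is 41.

41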